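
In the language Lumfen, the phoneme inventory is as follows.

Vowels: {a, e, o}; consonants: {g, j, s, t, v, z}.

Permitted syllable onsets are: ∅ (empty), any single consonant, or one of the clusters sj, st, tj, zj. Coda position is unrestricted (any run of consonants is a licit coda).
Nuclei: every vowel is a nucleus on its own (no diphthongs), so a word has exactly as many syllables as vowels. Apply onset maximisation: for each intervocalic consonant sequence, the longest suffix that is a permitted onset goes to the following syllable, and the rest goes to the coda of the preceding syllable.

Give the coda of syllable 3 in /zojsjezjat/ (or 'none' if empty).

t

Vowels present: o, e, a; each is a nucleus, giving 3 syllables.
/o…e/ gap (V1→V2): /jsj/ — longest licit onset from the right is /sj/, leaving /j/ as coda.
/e…a/ gap (V2→V3): cluster /zj/ — /zj/ is itself a permitted onset, so the whole cluster goes right; preceding coda = ∅.
Putting it together: zoj.sje.zjat.
Syllable 3 is /zjat/: onset /zj/, nucleus /a/, coda /t/.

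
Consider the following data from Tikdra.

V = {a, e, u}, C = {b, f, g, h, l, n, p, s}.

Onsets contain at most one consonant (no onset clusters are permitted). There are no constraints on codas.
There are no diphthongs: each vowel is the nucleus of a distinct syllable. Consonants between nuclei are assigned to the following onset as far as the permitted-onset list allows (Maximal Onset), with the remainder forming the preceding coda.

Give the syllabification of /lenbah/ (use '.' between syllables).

The vowels are e, a — 2 nuclei, so 2 syllables.
Between /e/ (V1) and /a/ (V2): /nb/ splits as /n/ + /b/ (/b/ is the longest suffix that is a licit onset).

len.bah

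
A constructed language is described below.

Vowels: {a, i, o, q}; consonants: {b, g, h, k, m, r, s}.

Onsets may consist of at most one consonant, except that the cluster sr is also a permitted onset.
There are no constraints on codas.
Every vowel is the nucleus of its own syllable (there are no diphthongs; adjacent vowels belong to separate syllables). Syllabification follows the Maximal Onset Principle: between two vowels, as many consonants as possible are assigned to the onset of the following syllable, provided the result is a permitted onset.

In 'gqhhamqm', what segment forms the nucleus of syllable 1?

q

Vowels present: q, a, q; each is a nucleus, giving 3 syllables.
The first nucleus (vowel 1 from the left) is /q/.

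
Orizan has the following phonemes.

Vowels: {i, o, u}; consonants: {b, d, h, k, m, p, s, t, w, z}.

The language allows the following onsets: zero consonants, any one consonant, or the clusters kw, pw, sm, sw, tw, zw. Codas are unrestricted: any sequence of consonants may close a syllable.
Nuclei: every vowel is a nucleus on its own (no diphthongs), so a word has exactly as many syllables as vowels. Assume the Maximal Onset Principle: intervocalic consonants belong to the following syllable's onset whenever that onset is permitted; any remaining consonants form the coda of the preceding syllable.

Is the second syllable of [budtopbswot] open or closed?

Vowels present: u, o, o; each is a nucleus, giving 3 syllables.
Between /u/ (V1) and /o/ (V2): cluster /dt/ — the longest permitted-onset suffix is /t/; onset = /t/, preceding coda = /d/.
Between /o/ (V2) and /o/ (V3): /pbsw/ splits as /pb/ + /sw/ (/sw/ is the longest suffix that is a licit onset).
Putting it together: bud.topb.swot.
Syllable 2 is /topb/ with coda /pb/, so it is closed.

closed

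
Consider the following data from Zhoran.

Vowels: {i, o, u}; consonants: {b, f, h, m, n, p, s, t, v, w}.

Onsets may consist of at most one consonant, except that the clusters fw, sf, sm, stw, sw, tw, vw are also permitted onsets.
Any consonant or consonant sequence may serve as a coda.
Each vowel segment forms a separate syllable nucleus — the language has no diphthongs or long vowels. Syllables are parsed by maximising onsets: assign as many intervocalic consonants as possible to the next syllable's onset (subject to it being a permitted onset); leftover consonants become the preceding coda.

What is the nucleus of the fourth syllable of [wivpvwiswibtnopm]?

Vowels present: i, i, i, o; each is a nucleus, giving 4 syllables.
The fourth nucleus (vowel 4 from the left) is /o/.

o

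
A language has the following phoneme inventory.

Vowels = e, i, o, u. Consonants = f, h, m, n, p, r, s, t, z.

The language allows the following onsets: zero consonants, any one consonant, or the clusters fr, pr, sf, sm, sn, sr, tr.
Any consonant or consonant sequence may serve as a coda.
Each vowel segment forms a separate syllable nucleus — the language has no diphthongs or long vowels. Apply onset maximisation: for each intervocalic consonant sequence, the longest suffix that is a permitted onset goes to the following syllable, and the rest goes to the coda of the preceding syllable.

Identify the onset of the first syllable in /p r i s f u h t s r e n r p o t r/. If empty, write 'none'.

pr

The vowels are i, u, e, o — 4 nuclei, so 4 syllables.
V1 /i/ – V2 /u/: cluster /sf/ — /sf/ is itself a permitted onset, so the whole cluster goes right; preceding coda = ∅.
V2 /u/ – V3 /e/: /htsr/ — longest licit onset from the right is /sr/, leaving /ht/ as coda.
V3 /e/ – V4 /o/: /nrp/ — longest licit onset from the right is /p/, leaving /nr/ as coda.
Putting it together: pri.sfuht.srenr.potr.
Syllable 1 is /pri/: onset /pr/, nucleus /i/, coda ∅.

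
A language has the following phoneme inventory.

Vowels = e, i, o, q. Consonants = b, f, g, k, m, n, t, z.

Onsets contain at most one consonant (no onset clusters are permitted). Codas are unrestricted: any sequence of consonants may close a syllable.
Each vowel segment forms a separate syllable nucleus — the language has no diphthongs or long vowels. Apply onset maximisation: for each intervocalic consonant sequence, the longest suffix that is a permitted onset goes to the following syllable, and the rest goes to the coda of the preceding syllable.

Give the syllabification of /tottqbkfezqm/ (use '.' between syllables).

The vowels are o, q, e, q — 4 nuclei, so 4 syllables.
σ1/σ2 boundary: /tt/ splits as /t/ + /t/ (/t/ is the longest suffix that is a licit onset).
σ2/σ3 boundary: /bkf/ — longest licit onset from the right is /f/, leaving /bk/ as coda.
σ3/σ4 boundary: /z/ is a single consonant, so it becomes the next onset.

tot.tqbk.fe.zqm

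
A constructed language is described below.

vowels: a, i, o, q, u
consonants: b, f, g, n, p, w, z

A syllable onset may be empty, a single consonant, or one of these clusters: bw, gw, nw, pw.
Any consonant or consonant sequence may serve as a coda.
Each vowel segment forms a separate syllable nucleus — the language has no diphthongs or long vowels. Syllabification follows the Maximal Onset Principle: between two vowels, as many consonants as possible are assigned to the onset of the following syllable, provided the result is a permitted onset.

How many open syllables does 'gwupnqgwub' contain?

1

The vowels are u, q, u — 3 nuclei, so 3 syllables.
Between /u/ (V1) and /q/ (V2): /pn/ splits as /p/ + /n/ (/n/ is the longest suffix that is a licit onset).
Between /q/ (V2) and /u/ (V3): /gw/ is a licit onset in full, so it all attaches to the next syllable.
Syllabification: gwup.nq.gwub.
Classifying each syllable: /gwup/ (closed), /nq/ (open), /gwub/ (closed).
Open syllables: 1.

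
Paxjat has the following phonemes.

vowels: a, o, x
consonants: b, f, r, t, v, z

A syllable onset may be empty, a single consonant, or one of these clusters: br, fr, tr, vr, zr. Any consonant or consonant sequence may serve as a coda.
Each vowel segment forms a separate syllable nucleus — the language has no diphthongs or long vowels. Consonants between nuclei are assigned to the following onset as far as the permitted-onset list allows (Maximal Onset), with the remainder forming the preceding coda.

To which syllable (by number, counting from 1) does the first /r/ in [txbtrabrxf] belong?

Vowels present: x, a, x; each is a nucleus, giving 3 syllables.
/x…a/ gap (V1→V2): cluster /btr/ — the longest permitted-onset suffix is /tr/; onset = /tr/, preceding coda = /b/.
/a…x/ gap (V2→V3): cluster /br/ — /br/ is itself a permitted onset, so the whole cluster goes right; preceding coda = ∅.
Syllabification: txb.tra.brxf.
The first /r/ is in the onset of syllable 2 (/tra/).

2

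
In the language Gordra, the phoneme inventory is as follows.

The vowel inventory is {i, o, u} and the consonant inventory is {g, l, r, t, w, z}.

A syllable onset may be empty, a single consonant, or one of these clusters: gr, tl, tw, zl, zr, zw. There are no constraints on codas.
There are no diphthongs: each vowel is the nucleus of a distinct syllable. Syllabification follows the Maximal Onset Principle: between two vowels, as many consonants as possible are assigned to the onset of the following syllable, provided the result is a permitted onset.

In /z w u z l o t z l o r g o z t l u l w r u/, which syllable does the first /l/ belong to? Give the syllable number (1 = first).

Nuclei (vowels): u, o, o, o, u, u → 6 syllables.
σ1/σ2 boundary: /zl/ is a licit onset in full, so it all attaches to the next syllable.
σ2/σ3 boundary: /tzl/; trying suffixes from longest down, /zl/ is the first permitted one, so coda /t/ | onset /zl/.
σ3/σ4 boundary: /rg/ splits as /r/ + /g/ (/g/ is the longest suffix that is a licit onset).
σ4/σ5 boundary: cluster /ztl/ — the longest permitted-onset suffix is /tl/; onset = /tl/, preceding coda = /z/.
σ5/σ6 boundary: /lwr/ splits as /lw/ + /r/ (/r/ is the longest suffix that is a licit onset).
Result: zwu.zlot.zlor.goz.tlulw.ru.
The first /l/ is in the onset of syllable 2 (/zlot/).

2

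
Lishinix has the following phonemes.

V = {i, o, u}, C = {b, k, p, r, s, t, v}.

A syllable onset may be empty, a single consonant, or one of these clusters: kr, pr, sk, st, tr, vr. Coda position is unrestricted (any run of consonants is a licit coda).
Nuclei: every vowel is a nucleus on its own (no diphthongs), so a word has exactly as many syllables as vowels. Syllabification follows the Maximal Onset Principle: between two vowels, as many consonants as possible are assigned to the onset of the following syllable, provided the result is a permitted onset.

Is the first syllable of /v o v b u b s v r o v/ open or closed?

closed

The vowels are o, u, o — 3 nuclei, so 3 syllables.
/o…u/ gap (V1→V2): /vb/ — longest licit onset from the right is /b/, leaving /v/ as coda.
/u…o/ gap (V2→V3): /bsvr/ — longest licit onset from the right is /vr/, leaving /bs/ as coda.
So the parse is vov.bubs.vrov.
Syllable 1 is /vov/ with coda /v/, so it is closed.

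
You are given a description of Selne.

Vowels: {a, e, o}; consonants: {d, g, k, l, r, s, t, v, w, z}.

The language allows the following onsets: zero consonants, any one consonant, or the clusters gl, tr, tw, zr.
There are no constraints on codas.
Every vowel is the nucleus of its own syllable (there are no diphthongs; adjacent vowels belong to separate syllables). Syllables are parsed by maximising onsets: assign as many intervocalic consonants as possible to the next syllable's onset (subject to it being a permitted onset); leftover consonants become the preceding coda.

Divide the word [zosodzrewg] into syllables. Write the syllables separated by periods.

Nuclei (vowels): o, o, e → 3 syllables.
σ1/σ2 boundary: /s/ → onset of the next syllable (single consonants are always licit onsets).
σ2/σ3 boundary: /dzr/ — longest licit onset from the right is /zr/, leaving /d/ as coda.

zo.sod.zrewg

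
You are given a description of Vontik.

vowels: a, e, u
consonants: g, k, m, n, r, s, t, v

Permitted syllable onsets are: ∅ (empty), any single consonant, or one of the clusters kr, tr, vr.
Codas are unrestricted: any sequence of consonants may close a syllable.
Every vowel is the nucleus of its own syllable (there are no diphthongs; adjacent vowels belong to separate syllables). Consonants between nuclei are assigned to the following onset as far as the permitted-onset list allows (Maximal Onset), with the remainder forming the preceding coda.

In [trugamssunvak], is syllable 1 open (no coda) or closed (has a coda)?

Vowels present: u, a, u, a; each is a nucleus, giving 4 syllables.
/u…a/ gap (V1→V2): /g/ → onset of the next syllable (single consonants are always licit onsets).
/a…u/ gap (V2→V3): /mss/ splits as /ms/ + /s/ (/s/ is the longest suffix that is a licit onset).
/u…a/ gap (V3→V4): /nv/; trying suffixes from longest down, /v/ is the first permitted one, so coda /n/ | onset /v/.
Putting it together: tru.gams.sun.vak.
Syllable 1 is /tru/; it ends in its nucleus with no coda, so it is open.

open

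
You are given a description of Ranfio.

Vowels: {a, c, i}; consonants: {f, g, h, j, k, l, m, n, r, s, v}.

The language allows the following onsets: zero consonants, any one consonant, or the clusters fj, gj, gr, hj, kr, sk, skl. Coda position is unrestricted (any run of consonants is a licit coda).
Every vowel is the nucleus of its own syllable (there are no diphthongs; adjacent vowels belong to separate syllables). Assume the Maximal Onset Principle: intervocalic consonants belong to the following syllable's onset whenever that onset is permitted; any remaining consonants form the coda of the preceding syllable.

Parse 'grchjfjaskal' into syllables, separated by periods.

grchj.fja.skal

Vowels present: c, a, a; each is a nucleus, giving 3 syllables.
V1 /c/ – V2 /a/: /hjfj/ splits as /hj/ + /fj/ (/fj/ is the longest suffix that is a licit onset).
V2 /a/ – V3 /a/: /sk/ is a licit onset in full, so it all attaches to the next syllable.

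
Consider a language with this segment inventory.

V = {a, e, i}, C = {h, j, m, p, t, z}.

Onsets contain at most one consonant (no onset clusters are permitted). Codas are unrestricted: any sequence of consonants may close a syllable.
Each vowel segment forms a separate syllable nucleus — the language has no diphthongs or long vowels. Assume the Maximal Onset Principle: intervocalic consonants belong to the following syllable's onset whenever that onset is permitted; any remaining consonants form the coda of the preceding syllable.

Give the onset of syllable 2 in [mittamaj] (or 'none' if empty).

t

The vowels are i, a, a — 3 nuclei, so 3 syllables.
Between /i/ (V1) and /a/ (V2): /tt/; trying suffixes from longest down, /t/ is the first permitted one, so coda /t/ | onset /t/.
Between /a/ (V2) and /a/ (V3): /m/ is a single consonant, so it becomes the next onset.
Syllabification: mit.ta.maj.
Syllable 2 is /ta/: onset /t/, nucleus /a/, coda ∅.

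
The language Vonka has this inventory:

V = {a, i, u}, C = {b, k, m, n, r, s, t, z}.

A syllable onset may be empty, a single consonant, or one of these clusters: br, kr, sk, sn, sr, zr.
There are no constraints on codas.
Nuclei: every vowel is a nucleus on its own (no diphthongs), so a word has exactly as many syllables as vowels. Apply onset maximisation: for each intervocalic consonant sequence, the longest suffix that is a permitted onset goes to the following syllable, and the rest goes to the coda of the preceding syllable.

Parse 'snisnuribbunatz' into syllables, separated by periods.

sni.snu.rib.bu.natz

Vowels present: i, u, i, u, a; each is a nucleus, giving 5 syllables.
σ1/σ2 boundary: /sn/ is a licit onset in full, so it all attaches to the next syllable.
σ2/σ3 boundary: /r/ → onset of the next syllable (single consonants are always licit onsets).
σ3/σ4 boundary: cluster /bb/ — the longest permitted-onset suffix is /b/; onset = /b/, preceding coda = /b/.
σ4/σ5 boundary: /n/ is a single consonant, so it becomes the next onset.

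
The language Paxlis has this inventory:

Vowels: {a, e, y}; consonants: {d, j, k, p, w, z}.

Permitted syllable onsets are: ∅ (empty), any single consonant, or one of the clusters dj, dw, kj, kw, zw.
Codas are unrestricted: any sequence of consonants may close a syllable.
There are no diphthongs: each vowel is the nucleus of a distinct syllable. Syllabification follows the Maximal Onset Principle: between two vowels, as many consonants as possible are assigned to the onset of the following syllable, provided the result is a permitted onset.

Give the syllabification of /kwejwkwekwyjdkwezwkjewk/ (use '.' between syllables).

kwejw.kwe.kwyjd.kwezw.kjewk

Nuclei (vowels): e, e, y, e, e → 5 syllables.
σ1/σ2 boundary: /jwkw/; trying suffixes from longest down, /kw/ is the first permitted one, so coda /jw/ | onset /kw/.
σ2/σ3 boundary: /kw/ is a licit onset in full, so it all attaches to the next syllable.
σ3/σ4 boundary: /jdkw/ splits as /jd/ + /kw/ (/kw/ is the longest suffix that is a licit onset).
σ4/σ5 boundary: /zwkj/; trying suffixes from longest down, /kj/ is the first permitted one, so coda /zw/ | onset /kj/.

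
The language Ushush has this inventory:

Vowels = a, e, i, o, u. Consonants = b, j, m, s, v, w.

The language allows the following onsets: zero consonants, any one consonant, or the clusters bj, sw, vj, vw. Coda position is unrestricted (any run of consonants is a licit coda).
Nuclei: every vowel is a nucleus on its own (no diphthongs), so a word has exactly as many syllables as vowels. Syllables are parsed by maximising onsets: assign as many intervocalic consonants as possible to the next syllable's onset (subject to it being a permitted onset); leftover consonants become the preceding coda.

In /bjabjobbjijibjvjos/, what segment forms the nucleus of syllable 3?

i

Nuclei (vowels): a, o, i, i, o → 5 syllables.
The third nucleus (vowel 3 from the left) is /i/.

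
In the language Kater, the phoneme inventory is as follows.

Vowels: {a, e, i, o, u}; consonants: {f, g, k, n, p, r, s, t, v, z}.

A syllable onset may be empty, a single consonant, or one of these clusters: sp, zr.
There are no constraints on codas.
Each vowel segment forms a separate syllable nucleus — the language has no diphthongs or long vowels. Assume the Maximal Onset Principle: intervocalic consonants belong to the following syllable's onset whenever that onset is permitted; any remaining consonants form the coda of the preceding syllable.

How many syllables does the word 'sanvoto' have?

The vowels are a, o, o — 3 nuclei, so 3 syllables.

3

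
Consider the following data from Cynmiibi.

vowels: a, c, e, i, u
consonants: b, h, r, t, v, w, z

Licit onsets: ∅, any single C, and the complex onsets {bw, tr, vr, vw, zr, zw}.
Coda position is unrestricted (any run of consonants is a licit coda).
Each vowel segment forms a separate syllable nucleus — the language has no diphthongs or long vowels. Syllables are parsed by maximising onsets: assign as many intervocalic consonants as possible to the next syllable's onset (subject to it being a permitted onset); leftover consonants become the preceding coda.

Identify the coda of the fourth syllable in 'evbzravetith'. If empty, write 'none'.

th

Nuclei (vowels): e, a, e, i → 4 syllables.
Between /e/ (V1) and /a/ (V2): /vbzr/ — longest licit onset from the right is /zr/, leaving /vb/ as coda.
Between /a/ (V2) and /e/ (V3): just /v/ — single C goes to the following onset.
Between /e/ (V3) and /i/ (V4): just /t/ — single C goes to the following onset.
Syllabification: evb.zra.ve.tith.
Syllable 4 is /tith/: onset /t/, nucleus /i/, coda /th/.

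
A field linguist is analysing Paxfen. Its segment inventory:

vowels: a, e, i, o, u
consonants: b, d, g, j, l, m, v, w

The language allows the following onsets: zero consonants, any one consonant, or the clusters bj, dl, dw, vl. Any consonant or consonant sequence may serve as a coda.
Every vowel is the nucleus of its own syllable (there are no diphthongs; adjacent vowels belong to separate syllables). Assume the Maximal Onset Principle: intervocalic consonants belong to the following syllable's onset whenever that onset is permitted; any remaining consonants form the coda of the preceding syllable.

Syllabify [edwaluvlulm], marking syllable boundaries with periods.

The vowels are e, a, u, u — 4 nuclei, so 4 syllables.
V1 /e/ – V2 /a/: cluster /dw/ — /dw/ is itself a permitted onset, so the whole cluster goes right; preceding coda = ∅.
V2 /a/ – V3 /u/: just /l/ — single C goes to the following onset.
V3 /u/ – V4 /u/: /vl/ is a licit onset in full, so it all attaches to the next syllable.

e.dwa.lu.vlulm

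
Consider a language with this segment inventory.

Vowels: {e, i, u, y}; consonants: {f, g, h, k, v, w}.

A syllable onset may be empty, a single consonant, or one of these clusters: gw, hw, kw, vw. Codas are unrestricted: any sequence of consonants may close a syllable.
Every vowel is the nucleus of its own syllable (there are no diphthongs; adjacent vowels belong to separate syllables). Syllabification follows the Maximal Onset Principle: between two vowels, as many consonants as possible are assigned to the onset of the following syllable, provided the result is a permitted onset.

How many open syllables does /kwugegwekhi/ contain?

3

Vowels present: u, e, e, i; each is a nucleus, giving 4 syllables.
σ1/σ2 boundary: /g/ is a single consonant, so it becomes the next onset.
σ2/σ3 boundary: /gw/ is a licit onset in full, so it all attaches to the next syllable.
σ3/σ4 boundary: /kh/ — longest licit onset from the right is /h/, leaving /k/ as coda.
Syllabification: kwu.ge.gwek.hi.
Classifying each syllable: /kwu/ (open), /ge/ (open), /gwek/ (closed), /hi/ (open).
Open syllables: 3.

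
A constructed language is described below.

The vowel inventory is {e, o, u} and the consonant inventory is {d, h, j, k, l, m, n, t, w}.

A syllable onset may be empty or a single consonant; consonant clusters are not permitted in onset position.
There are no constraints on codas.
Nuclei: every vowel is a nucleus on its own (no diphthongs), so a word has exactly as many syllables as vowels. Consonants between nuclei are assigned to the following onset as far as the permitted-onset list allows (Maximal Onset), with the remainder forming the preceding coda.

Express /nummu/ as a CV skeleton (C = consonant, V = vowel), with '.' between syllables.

CVC.CV

Nuclei (vowels): u, u → 2 syllables.
Between /u/ (V1) and /u/ (V2): cluster /mm/ — the longest permitted-onset suffix is /m/; onset = /m/, preceding coda = /m/.
Syllabification: num.mu.
Mapping each syllable to C/V: /num/ → CVC, /mu/ → CV.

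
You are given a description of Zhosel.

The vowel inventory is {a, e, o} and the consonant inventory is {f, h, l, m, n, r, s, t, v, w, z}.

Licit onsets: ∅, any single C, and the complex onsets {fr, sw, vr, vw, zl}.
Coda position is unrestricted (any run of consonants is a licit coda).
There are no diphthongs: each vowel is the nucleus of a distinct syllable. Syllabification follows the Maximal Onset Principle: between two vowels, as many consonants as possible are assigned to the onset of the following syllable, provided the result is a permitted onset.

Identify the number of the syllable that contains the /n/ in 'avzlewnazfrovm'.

The vowels are a, e, a, o — 4 nuclei, so 4 syllables.
σ1/σ2 boundary: /vzl/ — longest licit onset from the right is /zl/, leaving /v/ as coda.
σ2/σ3 boundary: cluster /wn/ — the longest permitted-onset suffix is /n/; onset = /n/, preceding coda = /w/.
σ3/σ4 boundary: /zfr/ — longest licit onset from the right is /fr/, leaving /z/ as coda.
Putting it together: av.zlew.naz.frovm.
The /n/ is in the onset of syllable 3 (/naz/).

3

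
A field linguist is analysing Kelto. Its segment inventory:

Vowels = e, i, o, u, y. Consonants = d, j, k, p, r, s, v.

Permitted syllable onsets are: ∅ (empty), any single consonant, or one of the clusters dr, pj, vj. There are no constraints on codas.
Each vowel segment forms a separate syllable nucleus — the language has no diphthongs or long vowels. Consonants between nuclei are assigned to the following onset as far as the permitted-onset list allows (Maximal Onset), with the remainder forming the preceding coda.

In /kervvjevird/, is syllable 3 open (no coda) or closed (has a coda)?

closed

The vowels are e, e, i — 3 nuclei, so 3 syllables.
σ1/σ2 boundary: /rvvj/ — longest licit onset from the right is /vj/, leaving /rv/ as coda.
σ2/σ3 boundary: /v/ → onset of the next syllable (single consonants are always licit onsets).
Putting it together: kerv.vje.vird.
Syllable 3 is /vird/ with coda /rd/, so it is closed.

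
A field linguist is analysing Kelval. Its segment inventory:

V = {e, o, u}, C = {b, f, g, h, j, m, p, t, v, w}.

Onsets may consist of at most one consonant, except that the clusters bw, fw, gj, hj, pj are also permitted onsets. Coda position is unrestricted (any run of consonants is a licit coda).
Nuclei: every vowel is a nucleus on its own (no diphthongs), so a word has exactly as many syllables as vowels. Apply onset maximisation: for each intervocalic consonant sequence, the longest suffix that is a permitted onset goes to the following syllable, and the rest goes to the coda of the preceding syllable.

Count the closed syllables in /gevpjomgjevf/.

3

Nuclei (vowels): e, o, e → 3 syllables.
V1 /e/ – V2 /o/: /vpj/ — longest licit onset from the right is /pj/, leaving /v/ as coda.
V2 /o/ – V3 /e/: /mgj/; trying suffixes from longest down, /gj/ is the first permitted one, so coda /m/ | onset /gj/.
So the parse is gev.pjom.gjevf.
Classifying each syllable: /gev/ (closed), /pjom/ (closed), /gjevf/ (closed).
Closed syllables: 3.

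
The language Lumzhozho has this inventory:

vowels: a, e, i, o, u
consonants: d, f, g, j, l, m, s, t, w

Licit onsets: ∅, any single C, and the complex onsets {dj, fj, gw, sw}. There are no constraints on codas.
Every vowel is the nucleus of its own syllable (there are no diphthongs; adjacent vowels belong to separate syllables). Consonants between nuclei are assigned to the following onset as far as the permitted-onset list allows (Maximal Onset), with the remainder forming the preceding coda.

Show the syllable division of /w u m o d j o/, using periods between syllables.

wu.mo.djo

The vowels are u, o, o — 3 nuclei, so 3 syllables.
/u…o/ gap (V1→V2): just /m/ — single C goes to the following onset.
/o…o/ gap (V2→V3): cluster /dj/ — /dj/ is itself a permitted onset, so the whole cluster goes right; preceding coda = ∅.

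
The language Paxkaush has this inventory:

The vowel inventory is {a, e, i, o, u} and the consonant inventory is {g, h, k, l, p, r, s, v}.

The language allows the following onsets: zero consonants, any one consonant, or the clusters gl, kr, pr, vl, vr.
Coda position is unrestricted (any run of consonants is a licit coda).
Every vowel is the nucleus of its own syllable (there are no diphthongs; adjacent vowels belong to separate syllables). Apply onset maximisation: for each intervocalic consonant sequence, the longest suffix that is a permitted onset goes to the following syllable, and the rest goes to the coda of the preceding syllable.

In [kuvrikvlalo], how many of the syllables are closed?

The vowels are u, i, a, o — 4 nuclei, so 4 syllables.
V1 /u/ – V2 /i/: cluster /vr/ — /vr/ is itself a permitted onset, so the whole cluster goes right; preceding coda = ∅.
V2 /i/ – V3 /a/: /kvl/ — longest licit onset from the right is /vl/, leaving /k/ as coda.
V3 /a/ – V4 /o/: just /l/ — single C goes to the following onset.
Syllabification: ku.vrik.vla.lo.
Classifying each syllable: /ku/ (open), /vrik/ (closed), /vla/ (open), /lo/ (open).
Closed syllables: 1.

1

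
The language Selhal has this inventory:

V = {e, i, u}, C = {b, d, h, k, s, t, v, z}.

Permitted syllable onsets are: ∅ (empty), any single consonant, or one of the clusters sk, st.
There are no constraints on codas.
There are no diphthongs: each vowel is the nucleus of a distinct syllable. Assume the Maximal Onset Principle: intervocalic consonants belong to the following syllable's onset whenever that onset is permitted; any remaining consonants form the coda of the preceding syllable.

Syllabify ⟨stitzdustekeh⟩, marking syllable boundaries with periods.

stitz.du.ste.keh

Vowels present: i, u, e, e; each is a nucleus, giving 4 syllables.
σ1/σ2 boundary: /tzd/ splits as /tz/ + /d/ (/d/ is the longest suffix that is a licit onset).
σ2/σ3 boundary: cluster /st/ — /st/ is itself a permitted onset, so the whole cluster goes right; preceding coda = ∅.
σ3/σ4 boundary: /k/ is a single consonant, so it becomes the next onset.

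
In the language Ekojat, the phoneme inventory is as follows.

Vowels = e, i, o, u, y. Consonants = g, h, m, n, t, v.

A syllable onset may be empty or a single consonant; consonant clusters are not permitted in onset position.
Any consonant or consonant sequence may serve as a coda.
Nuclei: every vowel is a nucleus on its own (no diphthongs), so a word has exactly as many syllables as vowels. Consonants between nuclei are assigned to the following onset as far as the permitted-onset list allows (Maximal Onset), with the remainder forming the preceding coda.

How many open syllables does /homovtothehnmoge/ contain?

The vowels are o, o, o, e, o, e — 6 nuclei, so 6 syllables.
V1 /o/ – V2 /o/: /m/ is a single consonant, so it becomes the next onset.
V2 /o/ – V3 /o/: /vt/ — longest licit onset from the right is /t/, leaving /v/ as coda.
V3 /o/ – V4 /e/: /th/ splits as /t/ + /h/ (/h/ is the longest suffix that is a licit onset).
V4 /e/ – V5 /o/: /hnm/; trying suffixes from longest down, /m/ is the first permitted one, so coda /hn/ | onset /m/.
V5 /o/ – V6 /e/: /g/ is a single consonant, so it becomes the next onset.
Syllabification: ho.mov.tot.hehn.mo.ge.
Classifying each syllable: /ho/ (open), /mov/ (closed), /tot/ (closed), /hehn/ (closed), /mo/ (open), /ge/ (open).
Open syllables: 3.

3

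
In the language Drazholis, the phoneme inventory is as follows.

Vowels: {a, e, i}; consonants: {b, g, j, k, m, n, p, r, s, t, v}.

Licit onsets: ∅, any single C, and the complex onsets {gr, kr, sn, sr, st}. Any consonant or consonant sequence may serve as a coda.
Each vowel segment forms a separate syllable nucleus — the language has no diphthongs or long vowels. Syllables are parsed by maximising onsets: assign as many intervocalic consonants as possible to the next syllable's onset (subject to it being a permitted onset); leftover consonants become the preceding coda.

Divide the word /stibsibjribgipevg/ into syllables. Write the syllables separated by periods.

Nuclei (vowels): i, i, i, i, e → 5 syllables.
Between /i/ (V1) and /i/ (V2): /bs/; trying suffixes from longest down, /s/ is the first permitted one, so coda /b/ | onset /s/.
Between /i/ (V2) and /i/ (V3): cluster /bjr/ — the longest permitted-onset suffix is /r/; onset = /r/, preceding coda = /bj/.
Between /i/ (V3) and /i/ (V4): /bg/; trying suffixes from longest down, /g/ is the first permitted one, so coda /b/ | onset /g/.
Between /i/ (V4) and /e/ (V5): /p/ → onset of the next syllable (single consonants are always licit onsets).

stib.sibj.rib.gi.pevg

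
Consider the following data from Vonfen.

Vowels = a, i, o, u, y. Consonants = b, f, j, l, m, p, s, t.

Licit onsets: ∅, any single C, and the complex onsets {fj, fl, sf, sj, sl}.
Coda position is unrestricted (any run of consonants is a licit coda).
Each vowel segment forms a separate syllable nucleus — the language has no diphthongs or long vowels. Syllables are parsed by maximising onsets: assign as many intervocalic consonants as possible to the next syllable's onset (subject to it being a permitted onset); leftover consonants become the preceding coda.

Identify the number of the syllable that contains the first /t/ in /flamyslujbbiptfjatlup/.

4

Vowels present: a, y, u, i, a, u; each is a nucleus, giving 6 syllables.
Between /a/ (V1) and /y/ (V2): /m/ → onset of the next syllable (single consonants are always licit onsets).
Between /y/ (V2) and /u/ (V3): /sl/ is a licit onset in full, so it all attaches to the next syllable.
Between /u/ (V3) and /i/ (V4): /jbb/ — longest licit onset from the right is /b/, leaving /jb/ as coda.
Between /i/ (V4) and /a/ (V5): /ptfj/ — longest licit onset from the right is /fj/, leaving /pt/ as coda.
Between /a/ (V5) and /u/ (V6): cluster /tl/ — the longest permitted-onset suffix is /l/; onset = /l/, preceding coda = /t/.
Putting it together: fla.my.slujb.bipt.fjat.lup.
The first /t/ is in the coda of syllable 4 (/bipt/).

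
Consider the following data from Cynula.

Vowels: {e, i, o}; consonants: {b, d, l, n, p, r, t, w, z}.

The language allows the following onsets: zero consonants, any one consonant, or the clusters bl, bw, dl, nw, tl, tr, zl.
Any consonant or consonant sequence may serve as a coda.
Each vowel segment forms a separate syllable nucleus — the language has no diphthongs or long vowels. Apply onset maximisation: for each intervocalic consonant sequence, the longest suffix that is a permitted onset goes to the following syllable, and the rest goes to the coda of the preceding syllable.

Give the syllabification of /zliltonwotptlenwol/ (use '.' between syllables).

The vowels are i, o, o, e, o — 5 nuclei, so 5 syllables.
σ1/σ2 boundary: cluster /lt/ — the longest permitted-onset suffix is /t/; onset = /t/, preceding coda = /l/.
σ2/σ3 boundary: cluster /nw/ — /nw/ is itself a permitted onset, so the whole cluster goes right; preceding coda = ∅.
σ3/σ4 boundary: cluster /tptl/ — the longest permitted-onset suffix is /tl/; onset = /tl/, preceding coda = /tp/.
σ4/σ5 boundary: /nw/ is a licit onset in full, so it all attaches to the next syllable.

zlil.to.nwotp.tle.nwol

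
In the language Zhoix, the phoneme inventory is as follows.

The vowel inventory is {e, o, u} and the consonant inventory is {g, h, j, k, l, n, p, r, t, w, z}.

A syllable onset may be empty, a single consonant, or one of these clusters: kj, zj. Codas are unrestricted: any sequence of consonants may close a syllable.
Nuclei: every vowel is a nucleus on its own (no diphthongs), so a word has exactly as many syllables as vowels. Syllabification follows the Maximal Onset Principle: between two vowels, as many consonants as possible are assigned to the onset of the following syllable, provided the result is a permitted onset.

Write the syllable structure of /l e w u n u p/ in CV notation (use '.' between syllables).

CV.CV.CVC

Vowels present: e, u, u; each is a nucleus, giving 3 syllables.
Between /e/ (V1) and /u/ (V2): /w/ is a single consonant, so it becomes the next onset.
Between /u/ (V2) and /u/ (V3): just /n/ — single C goes to the following onset.
Putting it together: le.wu.nup.
Mapping each syllable to C/V: /le/ → CV, /wu/ → CV, /nup/ → CVC.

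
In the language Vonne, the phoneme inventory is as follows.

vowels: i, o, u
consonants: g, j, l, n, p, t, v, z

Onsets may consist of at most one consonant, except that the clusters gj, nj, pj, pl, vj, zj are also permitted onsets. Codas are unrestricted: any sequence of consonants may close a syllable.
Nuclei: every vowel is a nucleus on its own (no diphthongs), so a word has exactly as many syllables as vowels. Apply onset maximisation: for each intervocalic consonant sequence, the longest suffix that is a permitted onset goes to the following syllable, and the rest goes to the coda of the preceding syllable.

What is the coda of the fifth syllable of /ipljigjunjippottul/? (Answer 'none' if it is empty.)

The vowels are i, i, u, i, o, u — 6 nuclei, so 6 syllables.
Between /i/ (V1) and /i/ (V2): /plj/ splits as /pl/ + /j/ (/j/ is the longest suffix that is a licit onset).
Between /i/ (V2) and /u/ (V3): /gj/ — entire cluster is a permitted onset → onset /gj/, coda ∅.
Between /u/ (V3) and /i/ (V4): cluster /nj/ — /nj/ is itself a permitted onset, so the whole cluster goes right; preceding coda = ∅.
Between /i/ (V4) and /o/ (V5): cluster /pp/ — the longest permitted-onset suffix is /p/; onset = /p/, preceding coda = /p/.
Between /o/ (V5) and /u/ (V6): /tt/ splits as /t/ + /t/ (/t/ is the longest suffix that is a licit onset).
Result: ipl.ji.gju.njip.pot.tul.
Syllable 5 is /pot/: onset /p/, nucleus /o/, coda /t/.

t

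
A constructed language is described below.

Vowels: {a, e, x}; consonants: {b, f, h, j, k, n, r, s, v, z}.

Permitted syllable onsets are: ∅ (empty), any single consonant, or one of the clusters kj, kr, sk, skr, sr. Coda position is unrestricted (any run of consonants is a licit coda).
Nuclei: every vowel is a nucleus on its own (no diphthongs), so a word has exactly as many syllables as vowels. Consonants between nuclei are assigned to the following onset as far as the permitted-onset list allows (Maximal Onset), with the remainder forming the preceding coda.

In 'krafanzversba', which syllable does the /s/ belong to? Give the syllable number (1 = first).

3

Vowels present: a, a, e, a; each is a nucleus, giving 4 syllables.
Between /a/ (V1) and /a/ (V2): /f/ → onset of the next syllable (single consonants are always licit onsets).
Between /a/ (V2) and /e/ (V3): cluster /nzv/ — the longest permitted-onset suffix is /v/; onset = /v/, preceding coda = /nz/.
Between /e/ (V3) and /a/ (V4): /rsb/; trying suffixes from longest down, /b/ is the first permitted one, so coda /rs/ | onset /b/.
Putting it together: kra.fanz.vers.ba.
The /s/ is in the coda of syllable 3 (/vers/).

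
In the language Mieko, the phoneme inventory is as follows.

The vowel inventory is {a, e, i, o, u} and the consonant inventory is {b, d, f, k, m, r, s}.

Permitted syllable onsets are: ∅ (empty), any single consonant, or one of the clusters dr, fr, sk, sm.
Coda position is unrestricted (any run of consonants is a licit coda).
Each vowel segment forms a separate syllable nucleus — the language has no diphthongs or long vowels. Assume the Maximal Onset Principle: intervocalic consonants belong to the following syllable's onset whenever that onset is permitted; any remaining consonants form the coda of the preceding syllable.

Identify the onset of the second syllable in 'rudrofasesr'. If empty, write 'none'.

Nuclei (vowels): u, o, a, e → 4 syllables.
/u…o/ gap (V1→V2): /dr/ — entire cluster is a permitted onset → onset /dr/, coda ∅.
/o…a/ gap (V2→V3): /f/ → onset of the next syllable (single consonants are always licit onsets).
/a…e/ gap (V3→V4): just /s/ — single C goes to the following onset.
Result: ru.dro.fa.sesr.
Syllable 2 is /dro/: onset /dr/, nucleus /o/, coda ∅.

dr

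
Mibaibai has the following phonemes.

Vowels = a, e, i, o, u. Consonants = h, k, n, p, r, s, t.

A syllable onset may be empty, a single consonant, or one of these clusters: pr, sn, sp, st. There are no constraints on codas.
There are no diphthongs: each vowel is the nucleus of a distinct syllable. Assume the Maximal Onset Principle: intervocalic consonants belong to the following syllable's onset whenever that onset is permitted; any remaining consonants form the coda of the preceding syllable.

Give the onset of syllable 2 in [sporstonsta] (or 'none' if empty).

Nuclei (vowels): o, o, a → 3 syllables.
/o…o/ gap (V1→V2): /rst/ splits as /r/ + /st/ (/st/ is the longest suffix that is a licit onset).
/o…a/ gap (V2→V3): cluster /nst/ — the longest permitted-onset suffix is /st/; onset = /st/, preceding coda = /n/.
Putting it together: spor.ston.sta.
Syllable 2 is /ston/: onset /st/, nucleus /o/, coda /n/.

st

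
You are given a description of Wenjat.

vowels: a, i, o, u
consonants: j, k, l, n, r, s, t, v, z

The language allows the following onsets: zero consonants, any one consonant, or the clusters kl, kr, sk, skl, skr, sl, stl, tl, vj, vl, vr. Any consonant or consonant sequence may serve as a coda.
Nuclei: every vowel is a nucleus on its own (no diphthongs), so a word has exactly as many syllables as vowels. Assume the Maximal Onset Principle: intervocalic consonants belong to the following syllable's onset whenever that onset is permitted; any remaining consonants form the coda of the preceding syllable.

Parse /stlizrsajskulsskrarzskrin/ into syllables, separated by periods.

Nuclei (vowels): i, a, u, a, i → 5 syllables.
Between /i/ (V1) and /a/ (V2): /zrs/ splits as /zr/ + /s/ (/s/ is the longest suffix that is a licit onset).
Between /a/ (V2) and /u/ (V3): /jsk/ splits as /j/ + /sk/ (/sk/ is the longest suffix that is a licit onset).
Between /u/ (V3) and /a/ (V4): /lsskr/ splits as /ls/ + /skr/ (/skr/ is the longest suffix that is a licit onset).
Between /a/ (V4) and /i/ (V5): /rzskr/; trying suffixes from longest down, /skr/ is the first permitted one, so coda /rz/ | onset /skr/.

stlizr.saj.skuls.skrarz.skrin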